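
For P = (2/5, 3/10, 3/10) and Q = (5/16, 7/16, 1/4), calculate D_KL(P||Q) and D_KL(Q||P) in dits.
D_KL(P||Q) = 0.0175, D_KL(Q||P) = 0.0184

KL divergence is not symmetric: D_KL(P||Q) ≠ D_KL(Q||P) in general.

D_KL(P||Q) = 0.0175 dits
D_KL(Q||P) = 0.0184 dits

No, they are not equal!

This asymmetry is why KL divergence is not a true distance metric.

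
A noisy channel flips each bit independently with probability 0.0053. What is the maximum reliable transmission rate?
0.9523 bits

For a binary symmetric channel (BSC) with error probability p:
Capacity C = 1 - H(p) bits per symbol

where H(p) = -p log₂(p) - (1-p) log₂(1-p) is the binary entropy function.

H(0.0053) = 0.0477 bits
C = 1 - 0.0477 = 0.9523 bits per symbol

This means we can reliably transmit up to 0.9523 bits of information per channel use.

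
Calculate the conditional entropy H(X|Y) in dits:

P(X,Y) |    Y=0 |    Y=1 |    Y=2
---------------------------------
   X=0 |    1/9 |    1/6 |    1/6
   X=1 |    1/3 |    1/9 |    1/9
0.2709 dits

Using the chain rule: H(X|Y) = H(X,Y) - H(Y)

First, compute H(X,Y) = 0.7365 dits

Marginal P(Y) = (4/9, 5/18, 5/18)
H(Y) = 0.4656 dits

H(X|Y) = H(X,Y) - H(Y) = 0.7365 - 0.4656 = 0.2709 dits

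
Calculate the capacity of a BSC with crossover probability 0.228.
0.2255 bits

For a binary symmetric channel (BSC) with error probability p:
Capacity C = 1 - H(p) bits per symbol

where H(p) = -p log₂(p) - (1-p) log₂(1-p) is the binary entropy function.

H(0.228) = 0.7745 bits
C = 1 - 0.7745 = 0.2255 bits per symbol

This means we can reliably transmit up to 0.2255 bits of information per channel use.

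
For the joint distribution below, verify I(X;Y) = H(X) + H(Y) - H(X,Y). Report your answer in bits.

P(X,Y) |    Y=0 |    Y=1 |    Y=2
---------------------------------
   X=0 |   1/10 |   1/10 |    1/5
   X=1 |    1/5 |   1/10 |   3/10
I(X;Y) = 0.0100 bits

Mutual information has multiple equivalent forms:
- I(X;Y) = H(X) - H(X|Y)
- I(X;Y) = H(Y) - H(Y|X)
- I(X;Y) = H(X) + H(Y) - H(X,Y)

Computing all quantities:
H(X) = 0.9710, H(Y) = 1.4855, H(X,Y) = 2.4464
H(X|Y) = 0.9610, H(Y|X) = 1.4755

Verification:
H(X) - H(X|Y) = 0.9710 - 0.9610 = 0.0100
H(Y) - H(Y|X) = 1.4855 - 1.4755 = 0.0100
H(X) + H(Y) - H(X,Y) = 0.9710 + 1.4855 - 2.4464 = 0.0100

All forms give I(X;Y) = 0.0100 bits. ✓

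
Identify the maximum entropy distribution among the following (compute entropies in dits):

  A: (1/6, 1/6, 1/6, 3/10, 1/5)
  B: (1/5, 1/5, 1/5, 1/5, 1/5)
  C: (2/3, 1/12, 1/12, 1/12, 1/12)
B

For a discrete distribution over n outcomes, entropy is maximized by the uniform distribution.

Computing entropies:
H(A) = 0.6857 dits
H(B) = 0.6990 dits
H(C) = 0.4771 dits

The uniform distribution (where all probabilities equal 1/5) achieves the maximum entropy of log_10(5) = 0.6990 dits.

Distribution B has the highest entropy.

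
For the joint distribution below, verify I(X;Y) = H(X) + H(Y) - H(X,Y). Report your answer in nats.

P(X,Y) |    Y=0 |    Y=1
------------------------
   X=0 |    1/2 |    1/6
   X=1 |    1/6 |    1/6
I(X;Y) = 0.0306 nats

Mutual information has multiple equivalent forms:
- I(X;Y) = H(X) - H(X|Y)
- I(X;Y) = H(Y) - H(Y|X)
- I(X;Y) = H(X) + H(Y) - H(X,Y)

Computing all quantities:
H(X) = 0.6365, H(Y) = 0.6365, H(X,Y) = 1.2425
H(X|Y) = 0.6059, H(Y|X) = 0.6059

Verification:
H(X) - H(X|Y) = 0.6365 - 0.6059 = 0.0306
H(Y) - H(Y|X) = 0.6365 - 0.6059 = 0.0306
H(X) + H(Y) - H(X,Y) = 0.6365 + 0.6365 - 1.2425 = 0.0306

All forms give I(X;Y) = 0.0306 nats. ✓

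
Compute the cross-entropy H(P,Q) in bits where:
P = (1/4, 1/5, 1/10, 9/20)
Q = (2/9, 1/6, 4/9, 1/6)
2.3397 bits

Cross-entropy: H(P,Q) = -Σ p(x) log q(x)

Alternatively: H(P,Q) = H(P) + D_KL(P||Q)
H(P) = 1.8150 bits
D_KL(P||Q) = 0.5247 bits

H(P,Q) = 1.8150 + 0.5247 = 2.3397 bits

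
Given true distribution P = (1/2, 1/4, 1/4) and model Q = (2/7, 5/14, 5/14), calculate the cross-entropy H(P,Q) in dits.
0.4956 dits

Cross-entropy: H(P,Q) = -Σ p(x) log q(x)

Alternatively: H(P,Q) = H(P) + D_KL(P||Q)
H(P) = 0.4515 dits
D_KL(P||Q) = 0.0441 dits

H(P,Q) = 0.4515 + 0.0441 = 0.4956 dits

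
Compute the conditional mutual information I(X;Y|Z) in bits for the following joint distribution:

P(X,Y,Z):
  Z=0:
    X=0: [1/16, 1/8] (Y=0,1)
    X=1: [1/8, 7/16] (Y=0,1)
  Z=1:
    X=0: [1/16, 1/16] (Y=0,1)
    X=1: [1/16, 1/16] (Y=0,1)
0.0064 bits

Conditional mutual information: I(X;Y|Z) = H(X|Z) + H(Y|Z) - H(X,Y|Z)

H(Z) = 0.8113
H(X,Z) = 1.6697 → H(X|Z) = 0.8585
H(Y,Z) = 1.6697 → H(Y|Z) = 0.8585
H(X,Y,Z) = 2.5218 → H(X,Y|Z) = 1.7105

I(X;Y|Z) = 0.8585 + 0.8585 - 1.7105 = 0.0064 bits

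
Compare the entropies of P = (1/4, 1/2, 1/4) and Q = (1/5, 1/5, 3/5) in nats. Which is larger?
P

Computing entropies in nats:
H(P) = 1.0397
H(Q) = 0.9503

Distribution P has higher entropy.

Intuition: The distribution closer to uniform (more spread out) has higher entropy.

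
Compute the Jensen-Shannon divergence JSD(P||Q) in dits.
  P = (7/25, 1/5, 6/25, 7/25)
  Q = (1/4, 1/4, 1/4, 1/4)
0.0010 dits

Jensen-Shannon divergence is:
JSD(P||Q) = 0.5 × D_KL(P||M) + 0.5 × D_KL(Q||M)
where M = 0.5 × (P + Q) is the mixture distribution.

M = 0.5 × (7/25, 1/5, 6/25, 7/25) + 0.5 × (1/4, 1/4, 1/4, 1/4) = (0.265, 9/40, 0.245, 0.265)

D_KL(P||M) = 0.0010 dits
D_KL(Q||M) = 0.0010 dits

JSD(P||Q) = 0.5 × 0.0010 + 0.5 × 0.0010 = 0.0010 dits

Unlike KL divergence, JSD is symmetric and bounded: 0 ≤ JSD ≤ log(2).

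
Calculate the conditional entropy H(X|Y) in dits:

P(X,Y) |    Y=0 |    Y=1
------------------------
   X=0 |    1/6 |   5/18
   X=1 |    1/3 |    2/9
0.2874 dits

Using the chain rule: H(X|Y) = H(X,Y) - H(Y)

First, compute H(X,Y) = 0.5884 dits

Marginal P(Y) = (1/2, 1/2)
H(Y) = 0.3010 dits

H(X|Y) = H(X,Y) - H(Y) = 0.5884 - 0.3010 = 0.2874 dits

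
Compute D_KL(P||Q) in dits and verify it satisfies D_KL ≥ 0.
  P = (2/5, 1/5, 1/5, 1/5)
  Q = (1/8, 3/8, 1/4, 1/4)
0.1087 dits

KL divergence satisfies the Gibbs inequality: D_KL(P||Q) ≥ 0 for all distributions P, Q.

D_KL(P||Q) = Σ p(x) log(p(x)/q(x))
Term by term:
  x=0: 2/5 × log_10[(2/5)/(1/8)] = 0.2021
  x=1: 1/5 × log_10[(1/5)/(3/8)] = -0.0546
  x=2: 1/5 × log_10[(1/5)/(1/4)] = -0.0194
  x=3: 1/5 × log_10[(1/5)/(1/4)] = -0.0194
D_KL(P||Q) = 0.1087 dits

D_KL(P||Q) = 0.1087 ≥ 0 ✓

This non-negativity is a fundamental property: relative entropy cannot be negative because it measures how different Q is from P.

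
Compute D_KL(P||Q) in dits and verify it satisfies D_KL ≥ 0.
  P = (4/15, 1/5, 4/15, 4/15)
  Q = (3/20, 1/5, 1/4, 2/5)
0.0272 dits

KL divergence satisfies the Gibbs inequality: D_KL(P||Q) ≥ 0 for all distributions P, Q.

D_KL(P||Q) = Σ p(x) log(p(x)/q(x))
Term by term:
  x=0: 4/15 × log_10[(4/15)/(3/20)] = 0.0666
  x=1: 1/5 × log_10[(1/5)/(1/5)] = 0.0000
  x=2: 4/15 × log_10[(4/15)/(1/4)] = 0.0075
  x=3: 4/15 × log_10[(4/15)/(2/5)] = -0.0470
D_KL(P||Q) = 0.0272 dits

D_KL(P||Q) = 0.0272 ≥ 0 ✓

This non-negativity is a fundamental property: relative entropy cannot be negative because it measures how different Q is from P.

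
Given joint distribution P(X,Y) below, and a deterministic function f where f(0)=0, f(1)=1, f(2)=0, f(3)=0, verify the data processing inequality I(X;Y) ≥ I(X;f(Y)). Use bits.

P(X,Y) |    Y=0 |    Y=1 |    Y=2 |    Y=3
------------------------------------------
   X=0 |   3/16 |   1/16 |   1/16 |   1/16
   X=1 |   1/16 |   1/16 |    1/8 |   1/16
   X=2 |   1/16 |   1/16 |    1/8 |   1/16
I(X;Y) = 0.0810, I(X;f(Y)) = 0.0012, inequality holds: 0.0810 ≥ 0.0012

Data Processing Inequality: For any Markov chain X → Y → Z, we have I(X;Y) ≥ I(X;Z).

Here Z = f(Y) is a deterministic function of Y, forming X → Y → Z.

Original I(X;Y) = 0.0810 bits

After applying f:
P(X,Z) where Z=f(Y):
- P(X,Z=0) = P(X,Y=0) + P(X,Y=2) + P(X,Y=3)
- P(X,Z=1) = P(X,Y=1)

I(X;Z) = I(X;f(Y)) = 0.0012 bits

Verification: 0.0810 ≥ 0.0012 ✓

Information cannot be created by processing; the function f can only lose information about X.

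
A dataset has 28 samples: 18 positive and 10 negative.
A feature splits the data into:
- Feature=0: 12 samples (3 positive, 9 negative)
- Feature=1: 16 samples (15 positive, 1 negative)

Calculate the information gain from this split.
0.3999 bits

Information Gain = H(Y) - H(Y|Feature)

Before split:
P(positive) = 18/28 = 0.6429
H(Y) = 0.9403 bits

After split:
Feature=0: H = 0.8113 bits (weight = 12/28)
Feature=1: H = 0.3373 bits (weight = 16/28)
H(Y|Feature) = (12/28)×0.8113 + (16/28)×0.3373 = 0.5404 bits

Information Gain = 0.9403 - 0.5404 = 0.3999 bits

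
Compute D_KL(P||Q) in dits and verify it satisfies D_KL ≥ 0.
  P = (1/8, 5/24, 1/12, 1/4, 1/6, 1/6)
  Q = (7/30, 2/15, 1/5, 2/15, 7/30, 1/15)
0.0850 dits

KL divergence satisfies the Gibbs inequality: D_KL(P||Q) ≥ 0 for all distributions P, Q.

D_KL(P||Q) = Σ p(x) log(p(x)/q(x))
Term by term:
  x=0: 1/8 × log_10[(1/8)/(7/30)] = -0.0339
  x=1: 5/24 × log_10[(5/24)/(2/15)] = 0.0404
  x=2: 1/12 × log_10[(1/12)/(1/5)] = -0.0317
  x=3: 1/4 × log_10[(1/4)/(2/15)] = 0.0683
  x=4: 1/6 × log_10[(1/6)/(7/30)] = -0.0244
  x=5: 1/6 × log_10[(1/6)/(1/15)] = 0.0663
D_KL(P||Q) = 0.0850 dits

D_KL(P||Q) = 0.0850 ≥ 0 ✓

This non-negativity is a fundamental property: relative entropy cannot be negative because it measures how different Q is from P.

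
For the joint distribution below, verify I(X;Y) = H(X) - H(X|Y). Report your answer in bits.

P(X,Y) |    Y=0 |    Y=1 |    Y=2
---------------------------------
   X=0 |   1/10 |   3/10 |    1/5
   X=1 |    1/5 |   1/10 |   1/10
I(X;Y) = 0.0955 bits

Mutual information has multiple equivalent forms:
- I(X;Y) = H(X) - H(X|Y)
- I(X;Y) = H(Y) - H(Y|X)
- I(X;Y) = H(X) + H(Y) - H(X,Y)

Computing all quantities:
H(X) = 0.9710, H(Y) = 1.5710, H(X,Y) = 2.4464
H(X|Y) = 0.8755, H(Y|X) = 1.4755

Verification:
H(X) - H(X|Y) = 0.9710 - 0.8755 = 0.0955
H(Y) - H(Y|X) = 1.5710 - 1.4755 = 0.0955
H(X) + H(Y) - H(X,Y) = 0.9710 + 1.5710 - 2.4464 = 0.0955

All forms give I(X;Y) = 0.0955 bits. ✓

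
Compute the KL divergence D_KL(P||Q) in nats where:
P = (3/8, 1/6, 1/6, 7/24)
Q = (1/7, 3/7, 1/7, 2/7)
0.2362 nats

KL divergence: D_KL(P||Q) = Σ p(x) log(p(x)/q(x))

Computing term by term:
  x=0: 3/8 × log_e[(3/8)/(1/7)] = 3/8 × 0.9651 = 0.3619
  x=1: 1/6 × log_e[(1/6)/(3/7)] = 1/6 × -0.9445 = -0.1574
  x=2: 1/6 × log_e[(1/6)/(1/7)] = 1/6 × 0.1542 = 0.0257
  x=3: 7/24 × log_e[(7/24)/(2/7)] = 7/24 × 0.0206 = 0.0060

D_KL(P||Q) = 0.2362 nats

Note: KL divergence is always non-negative and equals 0 iff P = Q.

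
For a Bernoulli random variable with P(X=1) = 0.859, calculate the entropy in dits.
0.1767 dits

The binary entropy function is:
H(p) = -p log(p) - (1-p) log(1-p)

H(0.859) = -0.859 × log_10(0.859) - 0.141 × log_10(0.141)
H(0.859) = 0.1767 dits

Note: Binary entropy is maximized at p=0.5 (H=1 bit) and minimized at p=0 or p=1 (H=0).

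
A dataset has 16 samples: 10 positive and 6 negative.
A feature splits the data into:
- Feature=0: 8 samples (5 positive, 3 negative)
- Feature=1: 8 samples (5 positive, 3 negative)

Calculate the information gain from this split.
0.0000 bits

Information Gain = H(Y) - H(Y|Feature)

Before split:
P(positive) = 10/16 = 0.6250
H(Y) = 0.9544 bits

After split:
Feature=0: H = 0.9544 bits (weight = 8/16)
Feature=1: H = 0.9544 bits (weight = 8/16)
H(Y|Feature) = (8/16)×0.9544 + (8/16)×0.9544 = 0.9544 bits

Information Gain = 0.9544 - 0.9544 = 0.0000 bits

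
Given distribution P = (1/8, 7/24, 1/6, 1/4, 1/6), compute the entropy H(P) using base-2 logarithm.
2.2551 bits

Shannon entropy is H(X) = -Σ p(x) log p(x).

For P = (1/8, 7/24, 1/6, 1/4, 1/6):
H = -1/8 × log_2(1/8) -7/24 × log_2(7/24) -1/6 × log_2(1/6) -1/4 × log_2(1/4) -1/6 × log_2(1/6)
H = 2.2551 bits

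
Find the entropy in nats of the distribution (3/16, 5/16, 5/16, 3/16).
1.3547 nats

Shannon entropy is H(X) = -Σ p(x) log p(x).

For P = (3/16, 5/16, 5/16, 3/16):
H = -3/16 × log_e(3/16) -5/16 × log_e(5/16) -5/16 × log_e(5/16) -3/16 × log_e(3/16)
H = 1.3547 nats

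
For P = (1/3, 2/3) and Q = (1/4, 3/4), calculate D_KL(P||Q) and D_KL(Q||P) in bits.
D_KL(P||Q) = 0.0251, D_KL(Q||P) = 0.0237

KL divergence is not symmetric: D_KL(P||Q) ≠ D_KL(Q||P) in general.

D_KL(P||Q) = 0.0251 bits
D_KL(Q||P) = 0.0237 bits

No, they are not equal!

This asymmetry is why KL divergence is not a true distance metric.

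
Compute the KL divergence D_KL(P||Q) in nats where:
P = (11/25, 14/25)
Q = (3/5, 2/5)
0.0520 nats

KL divergence: D_KL(P||Q) = Σ p(x) log(p(x)/q(x))

Computing term by term:
  x=0: 11/25 × log_e[(11/25)/(3/5)] = 11/25 × -0.3102 = -0.1365
  x=1: 14/25 × log_e[(14/25)/(2/5)] = 14/25 × 0.3365 = 0.1884

D_KL(P||Q) = 0.0520 nats

Note: KL divergence is always non-negative and equals 0 iff P = Q.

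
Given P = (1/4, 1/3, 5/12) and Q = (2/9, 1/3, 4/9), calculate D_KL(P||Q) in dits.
0.0011 dits

KL divergence: D_KL(P||Q) = Σ p(x) log(p(x)/q(x))

Computing term by term:
  x=0: 1/4 × log_10[(1/4)/(2/9)] = 1/4 × 0.0512 = 0.0128
  x=1: 1/3 × log_10[(1/3)/(1/3)] = 1/3 × 0.0000 = 0.0000
  x=2: 5/12 × log_10[(5/12)/(4/9)] = 5/12 × -0.0280 = -0.0117

D_KL(P||Q) = 0.0011 dits

Note: KL divergence is always non-negative and equals 0 iff P = Q.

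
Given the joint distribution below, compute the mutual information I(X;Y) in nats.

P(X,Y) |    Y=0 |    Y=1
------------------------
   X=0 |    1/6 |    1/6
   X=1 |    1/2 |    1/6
0.0306 nats

Mutual information: I(X;Y) = H(X) + H(Y) - H(X,Y)

Marginals:
P(X) = (1/3, 2/3), H(X) = 0.6365 nats
P(Y) = (2/3, 1/3), H(Y) = 0.6365 nats

Joint entropy: H(X,Y) = 1.2425 nats

I(X;Y) = 0.6365 + 0.6365 - 1.2425 = 0.0306 nats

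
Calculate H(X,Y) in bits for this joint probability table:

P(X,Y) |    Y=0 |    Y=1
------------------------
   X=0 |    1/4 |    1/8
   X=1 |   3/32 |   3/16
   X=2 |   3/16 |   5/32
2.5192 bits

Joint entropy is H(X,Y) = -Σ_{x,y} p(x,y) log p(x,y).

Summing over all non-zero entries:
H(X,Y) = -[1/4·log_2(1/4) + 1/8·log_2(1/8) + 3/32·log_2(3/32) + 3/16·log_2(3/16) + 3/16·log_2(3/16) + 5/32·log_2(5/32)]
H(X,Y) = 2.5192 bits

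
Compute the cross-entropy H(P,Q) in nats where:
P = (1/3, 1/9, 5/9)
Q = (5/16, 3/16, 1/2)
0.9588 nats

Cross-entropy: H(P,Q) = -Σ p(x) log q(x)

Alternatively: H(P,Q) = H(P) + D_KL(P||Q)
H(P) = 0.9369 nats
D_KL(P||Q) = 0.0219 nats

H(P,Q) = 0.9369 + 0.0219 = 0.9588 nats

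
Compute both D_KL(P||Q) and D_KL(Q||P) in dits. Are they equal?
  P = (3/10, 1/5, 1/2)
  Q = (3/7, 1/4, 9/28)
D_KL(P||Q) = 0.0301, D_KL(Q||P) = 0.0289

KL divergence is not symmetric: D_KL(P||Q) ≠ D_KL(Q||P) in general.

D_KL(P||Q) = 0.0301 dits
D_KL(Q||P) = 0.0289 dits

No, they are not equal!

This asymmetry is why KL divergence is not a true distance metric.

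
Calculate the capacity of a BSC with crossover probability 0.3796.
0.0422 bits

For a binary symmetric channel (BSC) with error probability p:
Capacity C = 1 - H(p) bits per symbol

where H(p) = -p log₂(p) - (1-p) log₂(1-p) is the binary entropy function.

H(0.3796) = 0.9578 bits
C = 1 - 0.9578 = 0.0422 bits per symbol

This means we can reliably transmit up to 0.0422 bits of information per channel use.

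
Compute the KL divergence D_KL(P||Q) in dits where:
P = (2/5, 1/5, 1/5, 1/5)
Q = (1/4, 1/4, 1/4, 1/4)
0.0235 dits

KL divergence: D_KL(P||Q) = Σ p(x) log(p(x)/q(x))

Computing term by term:
  x=0: 2/5 × log_10[(2/5)/(1/4)] = 2/5 × 0.2041 = 0.0816
  x=1: 1/5 × log_10[(1/5)/(1/4)] = 1/5 × -0.0969 = -0.0194
  x=2: 1/5 × log_10[(1/5)/(1/4)] = 1/5 × -0.0969 = -0.0194
  x=3: 1/5 × log_10[(1/5)/(1/4)] = 1/5 × -0.0969 = -0.0194

D_KL(P||Q) = 0.0235 dits

Note: KL divergence is always non-negative and equals 0 iff P = Q.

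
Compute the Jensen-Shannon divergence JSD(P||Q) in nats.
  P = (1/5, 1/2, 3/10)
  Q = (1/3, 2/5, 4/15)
0.0117 nats

Jensen-Shannon divergence is:
JSD(P||Q) = 0.5 × D_KL(P||M) + 0.5 × D_KL(Q||M)
where M = 0.5 × (P + Q) is the mixture distribution.

M = 0.5 × (1/5, 1/2, 3/10) + 0.5 × (1/3, 2/5, 4/15) = (4/15, 9/20, 0.283333)

D_KL(P||M) = 0.0123 nats
D_KL(Q||M) = 0.0111 nats

JSD(P||Q) = 0.5 × 0.0123 + 0.5 × 0.0111 = 0.0117 nats

Unlike KL divergence, JSD is symmetric and bounded: 0 ≤ JSD ≤ log(2).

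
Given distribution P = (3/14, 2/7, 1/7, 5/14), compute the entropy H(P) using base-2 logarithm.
1.9242 bits

Shannon entropy is H(X) = -Σ p(x) log p(x).

For P = (3/14, 2/7, 1/7, 5/14):
H = -3/14 × log_2(3/14) -2/7 × log_2(2/7) -1/7 × log_2(1/7) -5/14 × log_2(5/14)
H = 1.9242 bits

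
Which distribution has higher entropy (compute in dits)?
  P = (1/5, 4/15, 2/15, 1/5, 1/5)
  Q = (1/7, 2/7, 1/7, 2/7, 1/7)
P

Computing entropies in dits:
H(P) = 0.6891
H(Q) = 0.6731

Distribution P has higher entropy.

Intuition: The distribution closer to uniform (more spread out) has higher entropy.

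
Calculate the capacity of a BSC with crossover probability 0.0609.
0.6690 bits

For a binary symmetric channel (BSC) with error probability p:
Capacity C = 1 - H(p) bits per symbol

where H(p) = -p log₂(p) - (1-p) log₂(1-p) is the binary entropy function.

H(0.0609) = 0.3310 bits
C = 1 - 0.3310 = 0.6690 bits per symbol

This means we can reliably transmit up to 0.6690 bits of information per channel use.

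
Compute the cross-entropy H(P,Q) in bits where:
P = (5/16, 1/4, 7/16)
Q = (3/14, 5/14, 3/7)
1.6007 bits

Cross-entropy: H(P,Q) = -Σ p(x) log q(x)

Alternatively: H(P,Q) = H(P) + D_KL(P||Q)
H(P) = 1.5462 bits
D_KL(P||Q) = 0.0545 bits

H(P,Q) = 1.5462 + 0.0545 = 1.6007 bits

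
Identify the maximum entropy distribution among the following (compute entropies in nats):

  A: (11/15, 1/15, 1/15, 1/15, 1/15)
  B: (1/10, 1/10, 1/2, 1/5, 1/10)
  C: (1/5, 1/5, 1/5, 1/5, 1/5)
C

For a discrete distribution over n outcomes, entropy is maximized by the uniform distribution.

Computing entropies:
H(A) = 0.9496 nats
H(B) = 1.3592 nats
H(C) = 1.6094 nats

The uniform distribution (where all probabilities equal 1/5) achieves the maximum entropy of log_e(5) = 1.6094 nats.

Distribution C has the highest entropy.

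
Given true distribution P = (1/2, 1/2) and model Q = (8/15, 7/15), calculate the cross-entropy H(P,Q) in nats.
0.6954 nats

Cross-entropy: H(P,Q) = -Σ p(x) log q(x)

Alternatively: H(P,Q) = H(P) + D_KL(P||Q)
H(P) = 0.6931 nats
D_KL(P||Q) = 0.0022 nats

H(P,Q) = 0.6931 + 0.0022 = 0.6954 nats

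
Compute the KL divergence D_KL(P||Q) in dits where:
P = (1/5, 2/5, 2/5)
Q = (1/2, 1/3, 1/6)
0.1042 dits

KL divergence: D_KL(P||Q) = Σ p(x) log(p(x)/q(x))

Computing term by term:
  x=0: 1/5 × log_10[(1/5)/(1/2)] = 1/5 × -0.3979 = -0.0796
  x=1: 2/5 × log_10[(2/5)/(1/3)] = 2/5 × 0.0792 = 0.0317
  x=2: 2/5 × log_10[(2/5)/(1/6)] = 2/5 × 0.3802 = 0.1521

D_KL(P||Q) = 0.1042 dits

Note: KL divergence is always non-negative and equals 0 iff P = Q.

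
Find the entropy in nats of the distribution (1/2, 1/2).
0.6931 nats

Shannon entropy is H(X) = -Σ p(x) log p(x).

For P = (1/2, 1/2):
H = -1/2 × log_e(1/2) -1/2 × log_e(1/2)
H = 0.6931 nats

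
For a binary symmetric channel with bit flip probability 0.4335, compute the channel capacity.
0.0128 bits

For a binary symmetric channel (BSC) with error probability p:
Capacity C = 1 - H(p) bits per symbol

where H(p) = -p log₂(p) - (1-p) log₂(1-p) is the binary entropy function.

H(0.4335) = 0.9872 bits
C = 1 - 0.9872 = 0.0128 bits per symbol

This means we can reliably transmit up to 0.0128 bits of information per channel use.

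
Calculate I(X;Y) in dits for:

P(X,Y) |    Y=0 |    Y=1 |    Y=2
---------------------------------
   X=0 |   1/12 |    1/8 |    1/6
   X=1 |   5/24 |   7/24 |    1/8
0.0145 dits

Mutual information: I(X;Y) = H(X) + H(Y) - H(X,Y)

Marginals:
P(X) = (3/8, 5/8), H(X) = 0.2873 dits
P(Y) = (7/24, 5/12, 7/24), H(Y) = 0.4706 dits

Joint entropy: H(X,Y) = 0.7434 dits

I(X;Y) = 0.2873 + 0.4706 - 0.7434 = 0.0145 dits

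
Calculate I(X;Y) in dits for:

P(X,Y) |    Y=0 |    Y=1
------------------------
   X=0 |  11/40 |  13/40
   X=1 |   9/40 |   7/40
0.0023 dits

Mutual information: I(X;Y) = H(X) + H(Y) - H(X,Y)

Marginals:
P(X) = (3/5, 2/5), H(X) = 0.2923 dits
P(Y) = (1/2, 1/2), H(Y) = 0.3010 dits

Joint entropy: H(X,Y) = 0.5910 dits

I(X;Y) = 0.2923 + 0.3010 - 0.5910 = 0.0023 dits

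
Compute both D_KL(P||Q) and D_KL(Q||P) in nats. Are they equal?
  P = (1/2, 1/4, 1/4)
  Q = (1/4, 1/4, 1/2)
D_KL(P||Q) = 0.1733, D_KL(Q||P) = 0.1733

KL divergence is not symmetric: D_KL(P||Q) ≠ D_KL(Q||P) in general.

D_KL(P||Q) = 0.1733 nats
D_KL(Q||P) = 0.1733 nats

In this case they happen to be equal (to 4 decimal places).

This asymmetry is why KL divergence is not a true distance metric.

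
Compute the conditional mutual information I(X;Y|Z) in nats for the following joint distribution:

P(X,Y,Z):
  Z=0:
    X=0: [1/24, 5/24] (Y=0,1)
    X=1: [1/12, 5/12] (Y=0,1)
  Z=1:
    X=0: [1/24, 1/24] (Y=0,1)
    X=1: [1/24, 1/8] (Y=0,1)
0.0076 nats

Conditional mutual information: I(X;Y|Z) = H(X|Z) + H(Y|Z) - H(X,Y|Z)

H(Z) = 0.5623
H(X,Z) = 1.1988 → H(X|Z) = 0.6365
H(Y,Z) = 1.0594 → H(Y|Z) = 0.4970
H(X,Y,Z) = 1.6883 → H(X,Y|Z) = 1.1259

I(X;Y|Z) = 0.6365 + 0.4970 - 1.1259 = 0.0076 nats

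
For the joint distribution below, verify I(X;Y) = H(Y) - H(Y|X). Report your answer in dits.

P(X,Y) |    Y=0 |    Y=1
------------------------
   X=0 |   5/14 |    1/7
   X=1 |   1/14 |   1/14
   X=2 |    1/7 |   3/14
I(X;Y) = 0.0193 dits

Mutual information has multiple equivalent forms:
- I(X;Y) = H(X) - H(X|Y)
- I(X;Y) = H(Y) - H(Y|X)
- I(X;Y) = H(X) + H(Y) - H(X,Y)

Computing all quantities:
H(X) = 0.4309, H(Y) = 0.2966, H(X,Y) = 0.7082
H(X|Y) = 0.4117, H(Y|X) = 0.2773

Verification:
H(X) - H(X|Y) = 0.4309 - 0.4117 = 0.0193
H(Y) - H(Y|X) = 0.2966 - 0.2773 = 0.0193
H(X) + H(Y) - H(X,Y) = 0.4309 + 0.2966 - 0.7082 = 0.0193

All forms give I(X;Y) = 0.0193 dits. ✓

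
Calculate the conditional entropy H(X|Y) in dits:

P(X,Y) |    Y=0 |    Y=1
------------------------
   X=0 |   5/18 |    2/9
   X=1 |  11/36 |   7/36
0.3003 dits

Using the chain rule: H(X|Y) = H(X,Y) - H(Y)

First, compute H(X,Y) = 0.5953 dits

Marginal P(Y) = (7/12, 5/12)
H(Y) = 0.2950 dits

H(X|Y) = H(X,Y) - H(Y) = 0.5953 - 0.2950 = 0.3003 dits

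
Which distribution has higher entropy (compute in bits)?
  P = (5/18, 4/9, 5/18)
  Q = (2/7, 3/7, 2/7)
Q

Computing entropies in bits:
H(P) = 1.5466
H(Q) = 1.5567

Distribution Q has higher entropy.

Intuition: The distribution closer to uniform (more spread out) has higher entropy.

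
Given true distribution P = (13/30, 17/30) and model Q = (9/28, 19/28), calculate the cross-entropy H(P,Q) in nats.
0.7116 nats

Cross-entropy: H(P,Q) = -Σ p(x) log q(x)

Alternatively: H(P,Q) = H(P) + D_KL(P||Q)
H(P) = 0.6842 nats
D_KL(P||Q) = 0.0273 nats

H(P,Q) = 0.6842 + 0.0273 = 0.7116 nats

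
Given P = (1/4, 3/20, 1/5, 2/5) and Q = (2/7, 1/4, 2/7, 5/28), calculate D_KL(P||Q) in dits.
0.0613 dits

KL divergence: D_KL(P||Q) = Σ p(x) log(p(x)/q(x))

Computing term by term:
  x=0: 1/4 × log_10[(1/4)/(2/7)] = 1/4 × -0.0580 = -0.0145
  x=1: 3/20 × log_10[(3/20)/(1/4)] = 3/20 × -0.2218 = -0.0333
  x=2: 1/5 × log_10[(1/5)/(2/7)] = 1/5 × -0.1549 = -0.0310
  x=3: 2/5 × log_10[(2/5)/(5/28)] = 2/5 × 0.3502 = 0.1401

D_KL(P||Q) = 0.0613 dits

Note: KL divergence is always non-negative and equals 0 iff P = Q.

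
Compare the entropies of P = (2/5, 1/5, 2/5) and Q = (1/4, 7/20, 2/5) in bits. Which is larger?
Q

Computing entropies in bits:
H(P) = 1.5219
H(Q) = 1.5589

Distribution Q has higher entropy.

Intuition: The distribution closer to uniform (more spread out) has higher entropy.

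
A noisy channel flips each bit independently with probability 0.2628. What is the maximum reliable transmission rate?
0.1691 bits

For a binary symmetric channel (BSC) with error probability p:
Capacity C = 1 - H(p) bits per symbol

where H(p) = -p log₂(p) - (1-p) log₂(1-p) is the binary entropy function.

H(0.2628) = 0.8309 bits
C = 1 - 0.8309 = 0.1691 bits per symbol

This means we can reliably transmit up to 0.1691 bits of information per channel use.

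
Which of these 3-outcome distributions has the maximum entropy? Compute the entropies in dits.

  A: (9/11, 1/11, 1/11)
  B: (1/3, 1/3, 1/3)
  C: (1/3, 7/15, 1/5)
B

For a discrete distribution over n outcomes, entropy is maximized by the uniform distribution.

Computing entropies:
H(A) = 0.2606 dits
H(B) = 0.4771 dits
H(C) = 0.4533 dits

The uniform distribution (where all probabilities equal 1/3) achieves the maximum entropy of log_10(3) = 0.4771 dits.

Distribution B has the highest entropy.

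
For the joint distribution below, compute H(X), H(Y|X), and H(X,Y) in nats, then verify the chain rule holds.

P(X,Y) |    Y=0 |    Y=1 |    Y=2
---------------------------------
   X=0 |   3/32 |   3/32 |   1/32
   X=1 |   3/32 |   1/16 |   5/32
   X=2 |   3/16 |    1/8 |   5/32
H(X,Y) = 2.1012, H(X) = 1.0511, H(Y|X) = 1.0501 (all in nats)

Chain rule: H(X,Y) = H(X) + H(Y|X)

Left side — joint entropy directly:
H(X,Y) = -Σ p(x,y) log p(x,y) = 2.1012 nats

Right side — compute H(Y|X) from the conditional distributions:
P(X) = (7/32, 5/16, 15/32), so H(X) = 1.0511 nats
H(Y|X) = Σ_x P(X=x) · H(Y|X=x):
  P(Y|X=0) = (3/7, 3/7, 1/7), H(Y|X=0) = 1.0042, weight P(X=0) = 7/32
  P(Y|X=1) = (3/10, 1/5, 1/2), H(Y|X=1) = 1.0297, weight P(X=1) = 5/16
  P(Y|X=2) = (2/5, 4/15, 1/3), H(Y|X=2) = 1.0852, weight P(X=2) = 15/32
H(Y|X) = 1.0501 nats

H(X) + H(Y|X) = 1.0511 + 1.0501 = 2.1012 nats

Both sides equal 2.1012 nats. ✓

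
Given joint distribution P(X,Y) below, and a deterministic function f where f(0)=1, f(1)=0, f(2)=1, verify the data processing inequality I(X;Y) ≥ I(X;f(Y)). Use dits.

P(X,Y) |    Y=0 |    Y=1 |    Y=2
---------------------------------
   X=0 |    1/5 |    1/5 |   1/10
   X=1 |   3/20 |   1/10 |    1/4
I(X;Y) = 0.0234, I(X;f(Y)) = 0.0105, inequality holds: 0.0234 ≥ 0.0105

Data Processing Inequality: For any Markov chain X → Y → Z, we have I(X;Y) ≥ I(X;Z).

Here Z = f(Y) is a deterministic function of Y, forming X → Y → Z.

Original I(X;Y) = 0.0234 dits

After applying f:
P(X,Z) where Z=f(Y):
- P(X,Z=0) = P(X,Y=1)
- P(X,Z=1) = P(X,Y=0) + P(X,Y=2)

I(X;Z) = I(X;f(Y)) = 0.0105 dits

Verification: 0.0234 ≥ 0.0105 ✓

Information cannot be created by processing; the function f can only lose information about X.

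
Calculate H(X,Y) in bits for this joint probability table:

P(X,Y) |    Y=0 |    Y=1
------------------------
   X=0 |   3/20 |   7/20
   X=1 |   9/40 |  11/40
1.9370 bits

Joint entropy is H(X,Y) = -Σ_{x,y} p(x,y) log p(x,y).

Summing over all non-zero entries:
H(X,Y) = -[3/20·log_2(3/20) + 7/20·log_2(7/20) + 9/40·log_2(9/40) + 11/40·log_2(11/40)]
H(X,Y) = 1.9370 bits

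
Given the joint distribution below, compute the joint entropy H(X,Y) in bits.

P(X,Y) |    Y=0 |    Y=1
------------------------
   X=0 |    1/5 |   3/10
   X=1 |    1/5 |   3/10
1.9710 bits

Joint entropy is H(X,Y) = -Σ_{x,y} p(x,y) log p(x,y).

Summing over all non-zero entries:
H(X,Y) = -[1/5·log_2(1/5) + 3/10·log_2(3/10) + 1/5·log_2(1/5) + 3/10·log_2(3/10)]
H(X,Y) = 1.9710 bits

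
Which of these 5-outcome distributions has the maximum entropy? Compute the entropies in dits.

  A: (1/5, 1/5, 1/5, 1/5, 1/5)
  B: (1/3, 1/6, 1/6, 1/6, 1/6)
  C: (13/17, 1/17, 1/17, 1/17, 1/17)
A

For a discrete distribution over n outcomes, entropy is maximized by the uniform distribution.

Computing entropies:
H(A) = 0.6990 dits
H(B) = 0.6778 dits
H(C) = 0.3786 dits

The uniform distribution (where all probabilities equal 1/5) achieves the maximum entropy of log_10(5) = 0.6990 dits.

Distribution A has the highest entropy.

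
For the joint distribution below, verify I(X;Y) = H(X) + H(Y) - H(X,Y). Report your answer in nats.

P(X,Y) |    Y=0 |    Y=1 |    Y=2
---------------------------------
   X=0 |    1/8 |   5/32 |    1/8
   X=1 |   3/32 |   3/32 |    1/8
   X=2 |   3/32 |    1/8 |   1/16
I(X;Y) = 0.0122 nats

Mutual information has multiple equivalent forms:
- I(X;Y) = H(X) - H(X|Y)
- I(X;Y) = H(Y) - H(Y|X)
- I(X;Y) = H(X) + H(Y) - H(X,Y)

Computing all quantities:
H(X) = 1.0862, H(Y) = 1.0948, H(X,Y) = 2.1688
H(X|Y) = 1.0740, H(Y|X) = 1.0826

Verification:
H(X) - H(X|Y) = 1.0862 - 1.0740 = 0.0122
H(Y) - H(Y|X) = 1.0948 - 1.0826 = 0.0122
H(X) + H(Y) - H(X,Y) = 1.0862 + 1.0948 - 2.1688 = 0.0122

All forms give I(X;Y) = 0.0122 nats. ✓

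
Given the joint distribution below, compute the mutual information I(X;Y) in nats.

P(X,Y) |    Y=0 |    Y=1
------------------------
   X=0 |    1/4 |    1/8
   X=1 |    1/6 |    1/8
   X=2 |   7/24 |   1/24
0.0402 nats

Mutual information: I(X;Y) = H(X) + H(Y) - H(X,Y)

Marginals:
P(X) = (3/8, 7/24, 1/3), H(X) = 1.0934 nats
P(Y) = (17/24, 7/24), H(Y) = 0.6036 nats

Joint entropy: H(X,Y) = 1.6569 nats

I(X;Y) = 1.0934 + 0.6036 - 1.6569 = 0.0402 nats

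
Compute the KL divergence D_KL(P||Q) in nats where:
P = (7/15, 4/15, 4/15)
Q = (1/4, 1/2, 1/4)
0.1409 nats

KL divergence: D_KL(P||Q) = Σ p(x) log(p(x)/q(x))

Computing term by term:
  x=0: 7/15 × log_e[(7/15)/(1/4)] = 7/15 × 0.6242 = 0.2913
  x=1: 4/15 × log_e[(4/15)/(1/2)] = 4/15 × -0.6286 = -0.1676
  x=2: 4/15 × log_e[(4/15)/(1/4)] = 4/15 × 0.0645 = 0.0172

D_KL(P||Q) = 0.1409 nats

Note: KL divergence is always non-negative and equals 0 iff P = Q.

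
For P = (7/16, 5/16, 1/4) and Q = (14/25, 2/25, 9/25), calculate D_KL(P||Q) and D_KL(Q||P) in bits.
D_KL(P||Q) = 0.3270, D_KL(Q||P) = 0.2316

KL divergence is not symmetric: D_KL(P||Q) ≠ D_KL(Q||P) in general.

D_KL(P||Q) = 0.3270 bits
D_KL(Q||P) = 0.2316 bits

No, they are not equal!

This asymmetry is why KL divergence is not a true distance metric.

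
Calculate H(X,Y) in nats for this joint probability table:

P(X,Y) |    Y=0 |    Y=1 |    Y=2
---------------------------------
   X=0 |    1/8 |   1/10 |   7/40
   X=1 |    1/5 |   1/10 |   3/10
1.7085 nats

Joint entropy is H(X,Y) = -Σ_{x,y} p(x,y) log p(x,y).

Summing over all non-zero entries:
H(X,Y) = -[1/8·log_e(1/8) + 1/10·log_e(1/10) + 7/40·log_e(7/40) + 1/5·log_e(1/5) + 1/10·log_e(1/10) + 3/10·log_e(3/10)]
H(X,Y) = 1.7085 nats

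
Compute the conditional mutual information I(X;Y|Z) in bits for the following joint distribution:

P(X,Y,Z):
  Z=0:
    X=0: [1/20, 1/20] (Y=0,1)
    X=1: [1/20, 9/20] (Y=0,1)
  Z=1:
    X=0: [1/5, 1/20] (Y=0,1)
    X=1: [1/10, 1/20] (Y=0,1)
0.0618 bits

Conditional mutual information: I(X;Y|Z) = H(X|Z) + H(Y|Z) - H(X,Y|Z)

H(Z) = 0.9710
H(X,Z) = 1.7427 → H(X|Z) = 0.7718
H(Y,Z) = 1.6855 → H(Y|Z) = 0.7145
H(X,Y,Z) = 2.3955 → H(X,Y|Z) = 1.4245

I(X;Y|Z) = 0.7718 + 0.7145 - 1.4245 = 0.0618 bits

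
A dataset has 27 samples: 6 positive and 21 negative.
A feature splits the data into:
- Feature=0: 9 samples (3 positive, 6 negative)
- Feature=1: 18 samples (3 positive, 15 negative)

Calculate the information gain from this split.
0.0248 bits

Information Gain = H(Y) - H(Y|Feature)

Before split:
P(positive) = 6/27 = 0.2222
H(Y) = 0.7642 bits

After split:
Feature=0: H = 0.9183 bits (weight = 9/27)
Feature=1: H = 0.6500 bits (weight = 18/27)
H(Y|Feature) = (9/27)×0.9183 + (18/27)×0.6500 = 0.7394 bits

Information Gain = 0.7642 - 0.7394 = 0.0248 bits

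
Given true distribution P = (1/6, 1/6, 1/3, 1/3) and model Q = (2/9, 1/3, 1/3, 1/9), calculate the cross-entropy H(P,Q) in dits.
0.6655 dits

Cross-entropy: H(P,Q) = -Σ p(x) log q(x)

Alternatively: H(P,Q) = H(P) + D_KL(P||Q)
H(P) = 0.5775 dits
D_KL(P||Q) = 0.0880 dits

H(P,Q) = 0.5775 + 0.0880 = 0.6655 dits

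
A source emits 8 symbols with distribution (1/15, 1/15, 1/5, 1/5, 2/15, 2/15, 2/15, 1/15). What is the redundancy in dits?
0.0383 dits

Redundancy measures how far a source is from maximum entropy:
R = H_max - H(X)

Maximum entropy for 8 symbols: H_max = log_10(8) = 0.9031 dits
Actual entropy: H(X) = 0.8648 dits
Redundancy: R = 0.9031 - 0.8648 = 0.0383 dits

This redundancy represents potential for compression: the source could be compressed by 0.0383 dits per symbol.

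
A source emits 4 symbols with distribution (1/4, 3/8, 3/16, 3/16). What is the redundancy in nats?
0.0442 nats

Redundancy measures how far a source is from maximum entropy:
R = H_max - H(X)

Maximum entropy for 4 symbols: H_max = log_e(4) = 1.3863 nats
Actual entropy: H(X) = 1.3421 nats
Redundancy: R = 1.3863 - 1.3421 = 0.0442 nats

This redundancy represents potential for compression: the source could be compressed by 0.0442 nats per symbol.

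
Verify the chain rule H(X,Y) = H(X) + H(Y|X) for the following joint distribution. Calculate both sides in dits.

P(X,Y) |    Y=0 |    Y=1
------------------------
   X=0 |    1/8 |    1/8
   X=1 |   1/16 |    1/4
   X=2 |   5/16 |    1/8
H(X,Y) = 0.7223, H(X) = 0.4654, H(Y|X) = 0.2568 (all in dits)

Chain rule: H(X,Y) = H(X) + H(Y|X)

Left side — joint entropy directly:
H(X,Y) = -Σ p(x,y) log p(x,y) = 0.7223 dits

Right side — compute H(Y|X) from the conditional distributions:
P(X) = (1/4, 5/16, 7/16), so H(X) = 0.4654 dits
H(Y|X) = Σ_x P(X=x) · H(Y|X=x):
  P(Y|X=0) = (1/2, 1/2), H(Y|X=0) = 0.3010, weight P(X=0) = 1/4
  P(Y|X=1) = (1/5, 4/5), H(Y|X=1) = 0.2173, weight P(X=1) = 5/16
  P(Y|X=2) = (5/7, 2/7), H(Y|X=2) = 0.2598, weight P(X=2) = 7/16
H(Y|X) = 0.2568 dits

H(X) + H(Y|X) = 0.4654 + 0.2568 = 0.7223 dits

Both sides equal 0.7223 dits. ✓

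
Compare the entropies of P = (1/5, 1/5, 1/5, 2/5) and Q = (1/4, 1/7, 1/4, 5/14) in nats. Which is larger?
Q

Computing entropies in nats:
H(P) = 1.3322
H(Q) = 1.3389

Distribution Q has higher entropy.

Intuition: The distribution closer to uniform (more spread out) has higher entropy.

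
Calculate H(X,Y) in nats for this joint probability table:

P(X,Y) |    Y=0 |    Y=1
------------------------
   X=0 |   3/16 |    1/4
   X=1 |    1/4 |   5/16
1.3705 nats

Joint entropy is H(X,Y) = -Σ_{x,y} p(x,y) log p(x,y).

Summing over all non-zero entries:
H(X,Y) = -[3/16·log_e(3/16) + 1/4·log_e(1/4) + 1/4·log_e(1/4) + 5/16·log_e(5/16)]
H(X,Y) = 1.3705 nats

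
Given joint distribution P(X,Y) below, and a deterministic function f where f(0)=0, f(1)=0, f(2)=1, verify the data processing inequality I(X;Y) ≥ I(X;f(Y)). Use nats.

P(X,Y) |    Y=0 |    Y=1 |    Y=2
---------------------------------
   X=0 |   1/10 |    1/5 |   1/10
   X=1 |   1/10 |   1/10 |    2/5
I(X;Y) = 0.0932, I(X;f(Y)) = 0.0863, inequality holds: 0.0932 ≥ 0.0863

Data Processing Inequality: For any Markov chain X → Y → Z, we have I(X;Y) ≥ I(X;Z).

Here Z = f(Y) is a deterministic function of Y, forming X → Y → Z.

Original I(X;Y) = 0.0932 nats

After applying f:
P(X,Z) where Z=f(Y):
- P(X,Z=0) = P(X,Y=0) + P(X,Y=1)
- P(X,Z=1) = P(X,Y=2)

I(X;Z) = I(X;f(Y)) = 0.0863 nats

Verification: 0.0932 ≥ 0.0863 ✓

Information cannot be created by processing; the function f can only lose information about X.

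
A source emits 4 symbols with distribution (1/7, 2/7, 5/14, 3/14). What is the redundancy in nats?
0.0526 nats

Redundancy measures how far a source is from maximum entropy:
R = H_max - H(X)

Maximum entropy for 4 symbols: H_max = log_e(4) = 1.3863 nats
Actual entropy: H(X) = 1.3337 nats
Redundancy: R = 1.3863 - 1.3337 = 0.0526 nats

This redundancy represents potential for compression: the source could be compressed by 0.0526 nats per symbol.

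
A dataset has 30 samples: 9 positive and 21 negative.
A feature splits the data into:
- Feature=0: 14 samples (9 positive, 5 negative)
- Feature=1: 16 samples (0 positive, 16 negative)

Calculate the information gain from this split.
0.4425 bits

Information Gain = H(Y) - H(Y|Feature)

Before split:
P(positive) = 9/30 = 0.3000
H(Y) = 0.8813 bits

After split:
Feature=0: H = 0.9403 bits (weight = 14/30)
Feature=1: H = 0.0000 bits (weight = 16/30)
H(Y|Feature) = (14/30)×0.9403 + (16/30)×0.0000 = 0.4388 bits

Information Gain = 0.8813 - 0.4388 = 0.4425 bits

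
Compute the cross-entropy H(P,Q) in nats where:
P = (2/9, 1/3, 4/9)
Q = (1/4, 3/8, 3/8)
1.0709 nats

Cross-entropy: H(P,Q) = -Σ p(x) log q(x)

Alternatively: H(P,Q) = H(P) + D_KL(P||Q)
H(P) = 1.0609 nats
D_KL(P||Q) = 0.0101 nats

H(P,Q) = 1.0609 + 0.0101 = 1.0709 nats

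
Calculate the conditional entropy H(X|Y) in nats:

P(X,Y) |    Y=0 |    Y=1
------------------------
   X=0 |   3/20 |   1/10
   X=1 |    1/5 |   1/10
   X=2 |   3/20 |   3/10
1.0196 nats

Using the chain rule: H(X|Y) = H(X,Y) - H(Y)

First, compute H(X,Y) = 1.7127 nats

Marginal P(Y) = (1/2, 1/2)
H(Y) = 0.6931 nats

H(X|Y) = H(X,Y) - H(Y) = 1.7127 - 0.6931 = 1.0196 nats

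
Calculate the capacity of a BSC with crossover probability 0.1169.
0.4796 bits

For a binary symmetric channel (BSC) with error probability p:
Capacity C = 1 - H(p) bits per symbol

where H(p) = -p log₂(p) - (1-p) log₂(1-p) is the binary entropy function.

H(0.1169) = 0.5204 bits
C = 1 - 0.5204 = 0.4796 bits per symbol

This means we can reliably transmit up to 0.4796 bits of information per channel use.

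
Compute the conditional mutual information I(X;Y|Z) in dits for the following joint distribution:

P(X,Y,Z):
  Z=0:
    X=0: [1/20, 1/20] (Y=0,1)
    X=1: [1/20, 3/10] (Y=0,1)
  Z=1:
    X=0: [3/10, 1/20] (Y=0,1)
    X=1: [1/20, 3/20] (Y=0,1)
0.0565 dits

Conditional mutual information: I(X;Y|Z) = H(X|Z) + H(Y|Z) - H(X,Y|Z)

H(Z) = 0.2989
H(X,Z) = 0.5589 → H(X|Z) = 0.2601
H(Y,Z) = 0.5589 → H(Y|Z) = 0.2601
H(X,Y,Z) = 0.7626 → H(X,Y|Z) = 0.4637

I(X;Y|Z) = 0.2601 + 0.2601 - 0.4637 = 0.0565 dits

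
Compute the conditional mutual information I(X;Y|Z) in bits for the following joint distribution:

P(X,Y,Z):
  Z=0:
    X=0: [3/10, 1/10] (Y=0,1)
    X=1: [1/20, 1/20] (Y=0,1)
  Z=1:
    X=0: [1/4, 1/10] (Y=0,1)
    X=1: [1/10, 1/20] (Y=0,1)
0.0169 bits

Conditional mutual information: I(X;Y|Z) = H(X|Z) + H(Y|Z) - H(X,Y|Z)

H(Z) = 1.0000
H(X,Z) = 1.8016 → H(X|Z) = 0.8016
H(Y,Z) = 1.8813 → H(Y|Z) = 0.8813
H(X,Y,Z) = 2.6660 → H(X,Y|Z) = 1.6660

I(X;Y|Z) = 0.8016 + 0.8813 - 1.6660 = 0.0169 bits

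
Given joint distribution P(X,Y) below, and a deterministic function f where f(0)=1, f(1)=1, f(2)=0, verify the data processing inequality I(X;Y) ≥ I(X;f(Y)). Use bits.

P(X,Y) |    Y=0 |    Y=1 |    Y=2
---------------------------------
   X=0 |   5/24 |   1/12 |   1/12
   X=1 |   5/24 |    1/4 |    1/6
I(X;Y) = 0.0378, I(X;f(Y)) = 0.0018, inequality holds: 0.0378 ≥ 0.0018

Data Processing Inequality: For any Markov chain X → Y → Z, we have I(X;Y) ≥ I(X;Z).

Here Z = f(Y) is a deterministic function of Y, forming X → Y → Z.

Original I(X;Y) = 0.0378 bits

After applying f:
P(X,Z) where Z=f(Y):
- P(X,Z=0) = P(X,Y=2)
- P(X,Z=1) = P(X,Y=0) + P(X,Y=1)

I(X;Z) = I(X;f(Y)) = 0.0018 bits

Verification: 0.0378 ≥ 0.0018 ✓

Information cannot be created by processing; the function f can only lose information about X.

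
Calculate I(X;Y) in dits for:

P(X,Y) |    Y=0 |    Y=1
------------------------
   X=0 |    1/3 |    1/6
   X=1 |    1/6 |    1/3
0.0246 dits

Mutual information: I(X;Y) = H(X) + H(Y) - H(X,Y)

Marginals:
P(X) = (1/2, 1/2), H(X) = 0.3010 dits
P(Y) = (1/2, 1/2), H(Y) = 0.3010 dits

Joint entropy: H(X,Y) = 0.5775 dits

I(X;Y) = 0.3010 + 0.3010 - 0.5775 = 0.0246 dits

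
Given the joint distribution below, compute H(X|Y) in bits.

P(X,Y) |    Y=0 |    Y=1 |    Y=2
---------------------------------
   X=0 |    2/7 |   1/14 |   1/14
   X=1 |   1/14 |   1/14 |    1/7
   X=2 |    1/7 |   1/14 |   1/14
1.4576 bits

Using the chain rule: H(X|Y) = H(X,Y) - H(Y)

First, compute H(X,Y) = 2.9502 bits

Marginal P(Y) = (1/2, 3/14, 2/7)
H(Y) = 1.4926 bits

H(X|Y) = H(X,Y) - H(Y) = 2.9502 - 1.4926 = 1.4576 bits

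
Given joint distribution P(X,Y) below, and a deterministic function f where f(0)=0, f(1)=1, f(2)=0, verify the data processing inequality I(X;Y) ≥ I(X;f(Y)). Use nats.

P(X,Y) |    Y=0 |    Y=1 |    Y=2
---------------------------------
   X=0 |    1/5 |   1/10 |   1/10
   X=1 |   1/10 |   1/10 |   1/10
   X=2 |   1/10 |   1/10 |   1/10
I(X;Y) = 0.0138, I(X;f(Y)) = 0.0040, inequality holds: 0.0138 ≥ 0.0040

Data Processing Inequality: For any Markov chain X → Y → Z, we have I(X;Y) ≥ I(X;Z).

Here Z = f(Y) is a deterministic function of Y, forming X → Y → Z.

Original I(X;Y) = 0.0138 nats

After applying f:
P(X,Z) where Z=f(Y):
- P(X,Z=0) = P(X,Y=0) + P(X,Y=2)
- P(X,Z=1) = P(X,Y=1)

I(X;Z) = I(X;f(Y)) = 0.0040 nats

Verification: 0.0138 ≥ 0.0040 ✓

Information cannot be created by processing; the function f can only lose information about X.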